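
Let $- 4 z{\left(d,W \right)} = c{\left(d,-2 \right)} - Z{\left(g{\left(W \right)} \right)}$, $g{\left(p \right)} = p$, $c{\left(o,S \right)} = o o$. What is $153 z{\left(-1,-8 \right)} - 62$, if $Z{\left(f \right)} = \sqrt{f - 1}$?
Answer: $- \frac{401}{4} + \frac{459 i}{4} \approx -100.25 + 114.75 i$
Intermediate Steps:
$c{\left(o,S \right)} = o^{2}$
$Z{\left(f \right)} = \sqrt{-1 + f}$
$z{\left(d,W \right)} = - \frac{d^{2}}{4} + \frac{\sqrt{-1 + W}}{4}$ ($z{\left(d,W \right)} = - \frac{d^{2} - \sqrt{-1 + W}}{4} = - \frac{d^{2}}{4} + \frac{\sqrt{-1 + W}}{4}$)
$153 z{\left(-1,-8 \right)} - 62 = 153 \left(- \frac{\left(-1\right)^{2}}{4} + \frac{\sqrt{-1 - 8}}{4}\right) - 62 = 153 \left(\left(- \frac{1}{4}\right) 1 + \frac{\sqrt{-9}}{4}\right) - 62 = 153 \left(- \frac{1}{4} + \frac{3 i}{4}\right) - 62 = \left(- \frac{153}{4} + \frac{459 i}{4}\right) - 62 = - \frac{401}{4} + \frac{459 i}{4}$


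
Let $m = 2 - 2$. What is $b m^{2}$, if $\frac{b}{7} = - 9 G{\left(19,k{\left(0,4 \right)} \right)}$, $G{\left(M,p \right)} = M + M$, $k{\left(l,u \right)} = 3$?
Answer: $0$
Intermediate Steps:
$G{\left(M,p \right)} = 2 M$
$b = -2394$ ($b = 7 \left(- 9 \cdot 2 \cdot 19\right) = 7 \left(\left(-9\right) 38\right) = 7 \left(-342\right) = -2394$)
$m = 0$
$b m^{2} = - 2394 \cdot 0^{2} = \left(-2394\right) 0 = 0$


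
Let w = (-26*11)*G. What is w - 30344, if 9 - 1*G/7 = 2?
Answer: -44358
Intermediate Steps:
G = 49 (G = 63 - 7*2 = 63 - 14 = 49)
w = -14014 (w = -26*11*49 = -286*49 = -14014)
w - 30344 = -14014 - 30344 = -44358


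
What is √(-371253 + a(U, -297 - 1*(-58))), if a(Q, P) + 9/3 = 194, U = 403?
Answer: I*√371062 ≈ 609.15*I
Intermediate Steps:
a(Q, P) = 191 (a(Q, P) = -3 + 194 = 191)
√(-371253 + a(U, -297 - 1*(-58))) = √(-371253 + 191) = √(-371062) = I*√371062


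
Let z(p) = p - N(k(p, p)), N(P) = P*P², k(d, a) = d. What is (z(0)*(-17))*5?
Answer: 0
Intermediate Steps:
N(P) = P³
z(p) = p - p³
(z(0)*(-17))*5 = ((0 - 1*0³)*(-17))*5 = ((0 - 1*0)*(-17))*5 = ((0 + 0)*(-17))*5 = (0*(-17))*5 = 0*5 = 0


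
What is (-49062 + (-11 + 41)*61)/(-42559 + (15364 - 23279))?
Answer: 23616/25237 ≈ 0.93577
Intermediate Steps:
(-49062 + (-11 + 41)*61)/(-42559 + (15364 - 23279)) = (-49062 + 30*61)/(-42559 - 7915) = (-49062 + 1830)/(-50474) = -47232*(-1/50474) = 23616/25237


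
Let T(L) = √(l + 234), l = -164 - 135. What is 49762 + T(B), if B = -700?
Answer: 49762 + I*√65 ≈ 49762.0 + 8.0623*I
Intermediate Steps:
l = -299
T(L) = I*√65 (T(L) = √(-299 + 234) = √(-65) = I*√65)
49762 + T(B) = 49762 + I*√65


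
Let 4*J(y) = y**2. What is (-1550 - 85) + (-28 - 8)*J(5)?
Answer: -1860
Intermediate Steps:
J(y) = y**2/4
(-1550 - 85) + (-28 - 8)*J(5) = (-1550 - 85) + (-28 - 8)*((1/4)*5**2) = -1635 - 9*25 = -1635 - 36*25/4 = -1635 - 225 = -1860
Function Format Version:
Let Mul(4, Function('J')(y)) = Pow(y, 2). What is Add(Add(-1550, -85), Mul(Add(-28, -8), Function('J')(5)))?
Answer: -1860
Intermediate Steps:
Function('J')(y) = Mul(Rational(1, 4), Pow(y, 2))
Add(Add(-1550, -85), Mul(Add(-28, -8), Function('J')(5))) = Add(Add(-1550, -85), Mul(Add(-28, -8), Mul(Rational(1, 4), Pow(5, 2)))) = Add(-1635, Mul(-36, Mul(Rational(1, 4), 25))) = Add(-1635, Mul(-36, Rational(25, 4))) = Add(-1635, -225) = -1860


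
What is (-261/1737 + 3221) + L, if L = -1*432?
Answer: 538248/193 ≈ 2788.9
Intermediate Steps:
L = -432
(-261/1737 + 3221) + L = (-261/1737 + 3221) - 432 = (-261*1/1737 + 3221) - 432 = (-29/193 + 3221) - 432 = 621624/193 - 432 = 538248/193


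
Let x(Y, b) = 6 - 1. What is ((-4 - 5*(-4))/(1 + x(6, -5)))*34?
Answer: 272/3 ≈ 90.667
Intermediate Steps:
x(Y, b) = 5
((-4 - 5*(-4))/(1 + x(6, -5)))*34 = ((-4 - 5*(-4))/(1 + 5))*34 = ((-4 + 20)/6)*34 = (16*(⅙))*34 = (8/3)*34 = 272/3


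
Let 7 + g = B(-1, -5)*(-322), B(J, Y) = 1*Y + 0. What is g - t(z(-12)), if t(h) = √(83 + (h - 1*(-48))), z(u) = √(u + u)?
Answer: 1603 - √(131 + 2*I*√6) ≈ 1591.6 - 0.21398*I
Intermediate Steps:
B(J, Y) = Y (B(J, Y) = Y + 0 = Y)
z(u) = √2*√u (z(u) = √(2*u) = √2*√u)
t(h) = √(131 + h) (t(h) = √(83 + (h + 48)) = √(83 + (48 + h)) = √(131 + h))
g = 1603 (g = -7 - 5*(-322) = -7 + 1610 = 1603)
g - t(z(-12)) = 1603 - √(131 + √2*√(-12)) = 1603 - √(131 + √2*(2*I*√3)) = 1603 - √(131 + 2*I*√6)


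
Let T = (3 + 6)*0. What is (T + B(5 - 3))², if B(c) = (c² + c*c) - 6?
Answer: 4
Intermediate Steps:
T = 0 (T = 9*0 = 0)
B(c) = -6 + 2*c² (B(c) = (c² + c²) - 6 = 2*c² - 6 = -6 + 2*c²)
(T + B(5 - 3))² = (0 + (-6 + 2*(5 - 3)²))² = (0 + (-6 + 2*2²))² = (0 + (-6 + 2*4))² = (0 + (-6 + 8))² = (0 + 2)² = 2² = 4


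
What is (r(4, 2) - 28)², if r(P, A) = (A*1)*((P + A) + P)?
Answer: 64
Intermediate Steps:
r(P, A) = A*(A + 2*P) (r(P, A) = A*((A + P) + P) = A*(A + 2*P))
(r(4, 2) - 28)² = (2*(2 + 2*4) - 28)² = (2*(2 + 8) - 28)² = (2*10 - 28)² = (20 - 28)² = (-8)² = 64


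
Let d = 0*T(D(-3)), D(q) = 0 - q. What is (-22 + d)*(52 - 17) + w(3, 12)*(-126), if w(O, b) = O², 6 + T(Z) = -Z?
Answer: -1904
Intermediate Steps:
D(q) = -q
T(Z) = -6 - Z
d = 0 (d = 0*(-6 - (-1)*(-3)) = 0*(-6 - 1*3) = 0*(-6 - 3) = 0*(-9) = 0)
(-22 + d)*(52 - 17) + w(3, 12)*(-126) = (-22 + 0)*(52 - 17) + 3²*(-126) = -22*35 + 9*(-126) = -770 - 1134 = -1904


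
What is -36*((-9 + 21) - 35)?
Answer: 828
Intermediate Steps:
-36*((-9 + 21) - 35) = -36*(12 - 35) = -36*(-23) = 828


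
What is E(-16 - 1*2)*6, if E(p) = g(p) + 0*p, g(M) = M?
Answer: -108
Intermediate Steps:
E(p) = p (E(p) = p + 0*p = p + 0 = p)
E(-16 - 1*2)*6 = (-16 - 1*2)*6 = (-16 - 2)*6 = -18*6 = -108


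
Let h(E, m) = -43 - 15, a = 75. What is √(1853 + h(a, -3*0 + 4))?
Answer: √1795 ≈ 42.367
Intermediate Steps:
h(E, m) = -58
√(1853 + h(a, -3*0 + 4)) = √(1853 - 58) = √1795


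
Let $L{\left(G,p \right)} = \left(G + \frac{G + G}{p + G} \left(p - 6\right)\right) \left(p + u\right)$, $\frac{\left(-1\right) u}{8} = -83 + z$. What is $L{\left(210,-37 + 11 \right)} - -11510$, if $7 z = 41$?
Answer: $\frac{2126830}{23} \approx 92471.0$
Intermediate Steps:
$z = \frac{41}{7}$ ($z = \frac{1}{7} \cdot 41 = \frac{41}{7} \approx 5.8571$)
$u = \frac{4320}{7}$ ($u = - 8 \left(-83 + \frac{41}{7}\right) = \left(-8\right) \left(- \frac{540}{7}\right) = \frac{4320}{7} \approx 617.14$)
$L{\left(G,p \right)} = \left(\frac{4320}{7} + p\right) \left(G + \frac{2 G \left(-6 + p\right)}{G + p}\right)$ ($L{\left(G,p \right)} = \left(G + \frac{G + G}{p + G} \left(p - 6\right)\right) \left(p + \frac{4320}{7}\right) = \left(G + \frac{2 G}{G + p} \left(-6 + p\right)\right) \left(\frac{4320}{7} + p\right) = \left(G + \frac{2 G \left(-6 + p\right)}{G + p}\right) \left(\frac{4320}{7} + p\right) = \left(\frac{4320}{7} + p\right) \left(G + \frac{2 G \left(-6 + p\right)}{G + p}\right)$)
$L{\left(210,-37 + 11 \right)} - -11510 = \frac{1}{7} \cdot 210 \frac{1}{210 + \left(-37 + 11\right)} \left(-51840 + 21 \left(-37 + 11\right)^{2} + 4320 \cdot 210 + 12876 \left(-37 + 11\right) + 7 \cdot 210 \left(-37 + 11\right)\right) - -11510 = \frac{1}{7} \cdot 210 \frac{1}{210 - 26} \left(-51840 + 21 \left(-26\right)^{2} + 907200 + 12876 \left(-26\right) + 7 \cdot 210 \left(-26\right)\right) + 11510 = \frac{1}{7} \cdot 210 \cdot \frac{1}{184} \left(-51840 + 21 \cdot 676 + 907200 - 334776 - 38220\right) + 11510 = \frac{1}{7} \cdot 210 \cdot \frac{1}{184} \left(-51840 + 14196 + 907200 - 334776 - 38220\right) + 11510 = \frac{1}{7} \cdot 210 \cdot \frac{1}{184} \cdot 496560 + 11510 = \frac{1862100}{23} + 11510 = \frac{2126830}{23}$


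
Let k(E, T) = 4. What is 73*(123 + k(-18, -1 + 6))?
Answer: 9271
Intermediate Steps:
73*(123 + k(-18, -1 + 6)) = 73*(123 + 4) = 73*127 = 9271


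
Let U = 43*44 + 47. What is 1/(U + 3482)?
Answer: 1/5421 ≈ 0.00018447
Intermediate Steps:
U = 1939 (U = 1892 + 47 = 1939)
1/(U + 3482) = 1/(1939 + 3482) = 1/5421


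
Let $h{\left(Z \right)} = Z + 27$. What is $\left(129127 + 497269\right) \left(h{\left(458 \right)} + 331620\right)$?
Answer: $208029243580$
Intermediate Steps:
$h{\left(Z \right)} = 27 + Z$
$\left(129127 + 497269\right) \left(h{\left(458 \right)} + 331620\right) = \left(129127 + 497269\right) \left(\left(27 + 458\right) + 331620\right) = 626396 \left(485 + 331620\right) = 626396 \cdot 332105 = 208029243580$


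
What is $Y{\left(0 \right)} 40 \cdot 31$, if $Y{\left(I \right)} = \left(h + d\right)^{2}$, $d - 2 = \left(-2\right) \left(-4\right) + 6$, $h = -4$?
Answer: $178560$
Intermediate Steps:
$d = 16$ ($d = 2 + \left(\left(-2\right) \left(-4\right) + 6\right) = 2 + \left(8 + 6\right) = 2 + 14 = 16$)
$Y{\left(I \right)} = 144$ ($Y{\left(I \right)} = \left(-4 + 16\right)^{2} = 12^{2} = 144$)
$Y{\left(0 \right)} 40 \cdot 31 = 144 \cdot 40 \cdot 31 = 5760 \cdot 31 = 178560$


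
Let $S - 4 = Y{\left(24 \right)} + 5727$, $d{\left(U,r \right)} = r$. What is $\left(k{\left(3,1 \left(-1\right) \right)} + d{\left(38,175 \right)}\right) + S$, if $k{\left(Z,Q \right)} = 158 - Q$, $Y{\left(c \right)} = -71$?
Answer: $5994$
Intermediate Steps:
$S = 5660$ ($S = 4 + \left(-71 + 5727\right) = 4 + 5656 = 5660$)
$\left(k{\left(3,1 \left(-1\right) \right)} + d{\left(38,175 \right)}\right) + S = \left(\left(158 - 1 \left(-1\right)\right) + 175\right) + 5660 = \left(\left(158 - -1\right) + 175\right) + 5660 = \left(\left(158 + 1\right) + 175\right) + 5660 = \left(159 + 175\right) + 5660 = 334 + 5660 = 5994$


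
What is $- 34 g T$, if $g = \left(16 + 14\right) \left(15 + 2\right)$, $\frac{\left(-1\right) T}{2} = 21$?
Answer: $728280$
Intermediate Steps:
$T = -42$ ($T = \left(-2\right) 21 = -42$)
$g = 510$ ($g = 30 \cdot 17 = 510$)
$- 34 g T = \left(-34\right) 510 \left(-42\right) = \left(-17340\right) \left(-42\right) = 728280$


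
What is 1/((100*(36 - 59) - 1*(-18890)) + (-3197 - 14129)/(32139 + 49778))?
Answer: 81917/1358985704 ≈ 6.0278e-5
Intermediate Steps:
1/((100*(36 - 59) - 1*(-18890)) + (-3197 - 14129)/(32139 + 49778)) = 1/((100*(-23) + 18890) - 17326/81917) = 1/((-2300 + 18890) - 17326*1/81917) = 1/(16590 - 17326/81917) = 1/(1358985704/81917) = 81917/1358985704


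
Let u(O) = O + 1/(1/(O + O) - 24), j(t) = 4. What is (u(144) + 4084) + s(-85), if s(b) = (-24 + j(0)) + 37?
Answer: 29336907/6911 ≈ 4245.0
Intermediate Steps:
s(b) = 17 (s(b) = (-24 + 4) + 37 = -20 + 37 = 17)
u(O) = O + 1/(-24 + 1/(2*O)) (u(O) = O + 1/(1/(2*O) - 24) = O + 1/(-24 + 1/(2*O)))
(u(144) + 4084) + s(-85) = (3*144*(-1 + 16*144)/(-1 + 48*144) + 4084) + 17 = (3*144*(-1 + 2304)/(-1 + 6912) + 4084) + 17 = (3*144*2303/6911 + 4084) + 17 = (3*144*(1/6911)*2303 + 4084) + 17 = (994896/6911 + 4084) + 17 = 29219420/6911 + 17 = 29336907/6911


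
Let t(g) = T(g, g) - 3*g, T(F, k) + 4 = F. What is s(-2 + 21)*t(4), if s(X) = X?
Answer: -228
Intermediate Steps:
T(F, k) = -4 + F
t(g) = -4 - 2*g (t(g) = (-4 + g) - 3*g = -4 - 2*g)
s(-2 + 21)*t(4) = (-2 + 21)*(-4 - 2*4) = 19*(-4 - 8) = 19*(-12) = -228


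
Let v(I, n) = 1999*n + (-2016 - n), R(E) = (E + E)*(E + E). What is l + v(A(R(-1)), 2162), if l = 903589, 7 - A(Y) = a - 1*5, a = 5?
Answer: 5221249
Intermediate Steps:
R(E) = 4*E**2 (R(E) = (2*E)*(2*E) = 4*E**2)
A(Y) = 7 (A(Y) = 7 - (5 - 1*5) = 7 - (5 - 5) = 7 - 1*0 = 7 + 0 = 7)
v(I, n) = -2016 + 1998*n
l + v(A(R(-1)), 2162) = 903589 + (-2016 + 1998*2162) = 903589 + (-2016 + 4319676) = 903589 + 4317660 = 5221249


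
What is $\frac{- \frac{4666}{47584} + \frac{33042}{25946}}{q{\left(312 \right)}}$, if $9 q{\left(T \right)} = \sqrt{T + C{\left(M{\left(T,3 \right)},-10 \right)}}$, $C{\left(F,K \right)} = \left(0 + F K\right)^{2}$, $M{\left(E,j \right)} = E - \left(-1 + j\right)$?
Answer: $\frac{3265214607 \sqrt{2402578}}{1483128774844096} \approx 0.0034125$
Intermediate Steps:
$M{\left(E,j \right)} = 1 + E - j$
$C{\left(F,K \right)} = F^{2} K^{2}$ ($C{\left(F,K \right)} = \left(F K\right)^{2} = F^{2} K^{2}$)
$q{\left(T \right)} = \frac{\sqrt{T + 100 \left(-2 + T\right)^{2}}}{9}$ ($q{\left(T \right)} = \frac{\sqrt{T + \left(1 + T - 3\right)^{2} \left(-10\right)^{2}}}{9} = \frac{\sqrt{T + \left(1 + T - 3\right)^{2} \cdot 100}}{9} = \frac{\sqrt{T + \left(-2 + T\right)^{2} \cdot 100}}{9} = \frac{\sqrt{T + 100 \left(-2 + T\right)^{2}}}{9}$)
$\frac{- \frac{4666}{47584} + \frac{33042}{25946}}{q{\left(312 \right)}} = \frac{- \frac{4666}{47584} + \frac{33042}{25946}}{\frac{1}{9} \sqrt{312 + 100 \left(-2 + 312\right)^{2}}} = \frac{\left(-4666\right) \frac{1}{47584} + 33042 \cdot \frac{1}{25946}}{\frac{1}{9} \sqrt{312 + 100 \cdot 310^{2}}} = \frac{- \frac{2333}{23792} + \frac{16521}{12973}}{\frac{1}{9} \sqrt{312 + 100 \cdot 96100}} = \frac{362801623}{308653616 \frac{\sqrt{312 + 9610000}}{9}} = \frac{362801623}{308653616 \frac{\sqrt{9610312}}{9}} = \frac{362801623}{308653616 \frac{2 \sqrt{2402578}}{9}} = \frac{362801623 \frac{9 \sqrt{2402578}}{4805156}}{308653616} = \frac{3265214607 \sqrt{2402578}}{1483128774844096}$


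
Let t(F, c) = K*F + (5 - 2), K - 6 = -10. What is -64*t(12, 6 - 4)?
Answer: 2880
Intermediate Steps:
K = -4 (K = 6 - 10 = -4)
t(F, c) = 3 - 4*F (t(F, c) = -4*F + (5 - 2) = -4*F + 3 = 3 - 4*F)
-64*t(12, 6 - 4) = -64*(3 - 4*12) = -64*(3 - 48) = -64*(-45) = 2880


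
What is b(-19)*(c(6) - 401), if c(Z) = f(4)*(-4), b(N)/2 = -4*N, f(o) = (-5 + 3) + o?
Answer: -62168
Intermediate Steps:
f(o) = -2 + o
b(N) = -8*N (b(N) = 2*(-4*N) = -8*N)
c(Z) = -8 (c(Z) = (-2 + 4)*(-4) = 2*(-4) = -8)
b(-19)*(c(6) - 401) = (-8*(-19))*(-8 - 401) = 152*(-409) = -62168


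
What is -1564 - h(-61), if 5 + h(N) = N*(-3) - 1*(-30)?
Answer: -1772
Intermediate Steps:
h(N) = 25 - 3*N (h(N) = -5 + (N*(-3) - 1*(-30)) = -5 + (-3*N + 30) = -5 + (30 - 3*N) = 25 - 3*N)
-1564 - h(-61) = -1564 - (25 - 3*(-61)) = -1564 - (25 + 183) = -1564 - 1*208 = -1564 - 208 = -1772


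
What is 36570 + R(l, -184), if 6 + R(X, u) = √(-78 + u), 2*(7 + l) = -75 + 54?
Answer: 36564 + I*√262 ≈ 36564.0 + 16.186*I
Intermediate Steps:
l = -35/2 (l = -7 + (-75 + 54)/2 = -7 + (½)*(-21) = -7 - 21/2 = -35/2 ≈ -17.500)
R(X, u) = -6 + √(-78 + u)
36570 + R(l, -184) = 36570 + (-6 + √(-78 - 184)) = 36570 + (-6 + √(-262)) = 36570 + (-6 + I*√262) = 36564 + I*√262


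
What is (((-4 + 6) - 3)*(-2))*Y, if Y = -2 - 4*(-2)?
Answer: 12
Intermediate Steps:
Y = 6 (Y = -2 + 8 = 6)
(((-4 + 6) - 3)*(-2))*Y = (((-4 + 6) - 3)*(-2))*6 = ((2 - 3)*(-2))*6 = -1*(-2)*6 = 2*6 = 12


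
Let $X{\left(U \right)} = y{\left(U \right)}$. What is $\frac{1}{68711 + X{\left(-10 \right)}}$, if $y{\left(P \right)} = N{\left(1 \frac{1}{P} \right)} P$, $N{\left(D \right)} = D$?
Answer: $\frac{1}{68712} \approx 1.4554 \cdot 10^{-5}$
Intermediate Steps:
$y{\left(P \right)} = 1$ ($y{\left(P \right)} = 1 \frac{1}{P} P = \frac{P}{P} = 1$)
$X{\left(U \right)} = 1$
$\frac{1}{68711 + X{\left(-10 \right)}} = \frac{1}{68711 + 1} = \frac{1}{68712}$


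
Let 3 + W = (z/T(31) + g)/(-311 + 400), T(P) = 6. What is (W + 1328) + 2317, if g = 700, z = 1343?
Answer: 1950371/534 ≈ 3652.4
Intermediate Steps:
W = 3941/534 (W = -3 + (1343/6 + 700)/(-311 + 400) = -3 + (1343*(1/6) + 700)/89 = -3 + (1343/6 + 700)*(1/89) = -3 + (5543/6)*(1/89) = -3 + 5543/534 = 3941/534 ≈ 7.3801)
(W + 1328) + 2317 = (3941/534 + 1328) + 2317 = 713093/534 + 2317 = 1950371/534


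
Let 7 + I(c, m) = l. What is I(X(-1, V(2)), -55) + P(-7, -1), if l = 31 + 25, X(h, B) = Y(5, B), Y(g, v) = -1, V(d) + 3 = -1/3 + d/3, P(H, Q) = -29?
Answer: 20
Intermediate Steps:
V(d) = -10/3 + d/3 (V(d) = -3 + (-1/3 + d/3) = -3 + (-1*⅓ + d*(⅓)) = -3 + (-⅓ + d/3) = -10/3 + d/3)
X(h, B) = -1
l = 56
I(c, m) = 49 (I(c, m) = -7 + 56 = 49)
I(X(-1, V(2)), -55) + P(-7, -1) = 49 - 29 = 20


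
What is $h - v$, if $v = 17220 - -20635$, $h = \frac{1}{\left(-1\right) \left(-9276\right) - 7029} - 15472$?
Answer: $- \frac{119825768}{2247} \approx -53327.0$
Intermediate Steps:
$h = - \frac{34765583}{2247}$ ($h = \frac{1}{9276 - 7029} - 15472 = \frac{1}{2247} - 15472 = - \frac{34765583}{2247} \approx -15472.0$)
$v = 37855$ ($v = 17220 + 20635 = 37855$)
$h - v = - \frac{34765583}{2247} - 37855 = - \frac{119825768}{2247}$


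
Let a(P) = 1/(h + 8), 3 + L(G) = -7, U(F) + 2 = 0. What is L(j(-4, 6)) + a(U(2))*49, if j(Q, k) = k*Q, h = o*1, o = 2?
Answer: -51/10 ≈ -5.1000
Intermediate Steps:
h = 2 (h = 2*1 = 2)
j(Q, k) = Q*k
U(F) = -2 (U(F) = -2 + 0 = -2)
L(G) = -10 (L(G) = -3 - 7 = -10)
a(P) = 1/10 (a(P) = 1/(2 + 8) = 1/10)
L(j(-4, 6)) + a(U(2))*49 = -10 + (1/10)*49 = -10 + 49/10 = -51/10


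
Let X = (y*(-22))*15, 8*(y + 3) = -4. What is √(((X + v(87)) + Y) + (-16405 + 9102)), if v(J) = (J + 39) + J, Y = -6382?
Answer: I*√12317 ≈ 110.98*I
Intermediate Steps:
y = -7/2 (y = -3 + (⅛)*(-4) = -3 - ½ = -7/2 ≈ -3.5000)
X = 1155 (X = -7/2*(-22)*15 = 77*15 = 1155)
v(J) = 39 + 2*J (v(J) = (39 + J) + J = 39 + 2*J)
√(((X + v(87)) + Y) + (-16405 + 9102)) = √(((1155 + (39 + 2*87)) - 6382) + (-16405 + 9102)) = √(((1155 + (39 + 174)) - 6382) - 7303) = √(((1155 + 213) - 6382) - 7303) = √((1368 - 6382) - 7303) = √(-5014 - 7303) = √(-12317) = I*√12317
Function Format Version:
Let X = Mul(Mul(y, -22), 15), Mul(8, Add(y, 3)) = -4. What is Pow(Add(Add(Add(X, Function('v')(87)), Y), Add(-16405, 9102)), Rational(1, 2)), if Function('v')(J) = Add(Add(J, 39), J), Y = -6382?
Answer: Mul(I, Pow(12317, Rational(1, 2))) ≈ Mul(110.98, I)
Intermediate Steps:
y = Rational(-7, 2) (y = Add(-3, Mul(Rational(1, 8), -4)) = Add(-3, Rational(-1, 2)) = Rational(-7, 2) ≈ -3.5000)
X = 1155 (X = Mul(Mul(Rational(-7, 2), -22), 15) = Mul(77, 15) = 1155)
Function('v')(J) = Add(39, Mul(2, J)) (Function('v')(J) = Add(Add(39, J), J) = Add(39, Mul(2, J)))
Pow(Add(Add(Add(X, Function('v')(87)), Y), Add(-16405, 9102)), Rational(1, 2)) = Pow(Add(Add(Add(1155, Add(39, Mul(2, 87))), -6382), Add(-16405, 9102)), Rational(1, 2)) = Pow(Add(Add(Add(1155, Add(39, 174)), -6382), -7303), Rational(1, 2)) = Pow(Add(Add(Add(1155, 213), -6382), -7303), Rational(1, 2)) = Pow(Add(Add(1368, -6382), -7303), Rational(1, 2)) = Pow(Add(-5014, -7303), Rational(1, 2)) = Pow(-12317, Rational(1, 2)) = Mul(I, Pow(12317, Rational(1, 2)))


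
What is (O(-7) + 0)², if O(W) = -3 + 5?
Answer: 4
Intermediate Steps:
O(W) = 2
(O(-7) + 0)² = (2 + 0)² = 2² = 4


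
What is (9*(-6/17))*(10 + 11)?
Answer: -1134/17 ≈ -66.706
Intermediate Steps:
(9*(-6/17))*(10 + 11) = (9*(-6*1/17))*21 = (9*(-6/17))*21 = -54/17*21 = -1134/17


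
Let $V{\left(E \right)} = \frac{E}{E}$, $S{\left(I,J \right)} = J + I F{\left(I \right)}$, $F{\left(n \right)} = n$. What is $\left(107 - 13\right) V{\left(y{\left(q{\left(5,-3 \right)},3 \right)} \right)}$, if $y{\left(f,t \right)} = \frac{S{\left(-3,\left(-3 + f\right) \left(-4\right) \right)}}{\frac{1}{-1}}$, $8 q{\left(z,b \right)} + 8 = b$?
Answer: $94$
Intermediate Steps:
$q{\left(z,b \right)} = -1 + \frac{b}{8}$
$S{\left(I,J \right)} = J + I^{2}$ ($S{\left(I,J \right)} = J + I I = J + I^{2}$)
$y{\left(f,t \right)} = -21 + 4 f$ ($y{\left(f,t \right)} = \frac{\left(-3 + f\right) \left(-4\right) + \left(-3\right)^{2}}{\frac{1}{-1}} = \frac{\left(12 - 4 f\right) + 9}{-1} = \left(21 - 4 f\right) \left(-1\right) = -21 + 4 f$)
$V{\left(E \right)} = 1$
$\left(107 - 13\right) V{\left(y{\left(q{\left(5,-3 \right)},3 \right)} \right)} = \left(107 - 13\right) 1 = 94 \cdot 1 = 94$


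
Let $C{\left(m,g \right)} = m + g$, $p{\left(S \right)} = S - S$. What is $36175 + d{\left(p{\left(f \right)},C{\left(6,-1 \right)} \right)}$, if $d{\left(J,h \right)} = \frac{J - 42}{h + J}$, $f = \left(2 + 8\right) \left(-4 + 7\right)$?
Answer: $\frac{180833}{5} \approx 36167.0$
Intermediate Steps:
$f = 30$ ($f = 10 \cdot 3 = 30$)
$p{\left(S \right)} = 0$
$C{\left(m,g \right)} = g + m$
$d{\left(J,h \right)} = \frac{-42 + J}{J + h}$
$36175 + d{\left(p{\left(f \right)},C{\left(6,-1 \right)} \right)} = 36175 + \frac{-42 + 0}{0 + \left(-1 + 6\right)} = 36175 + \frac{1}{0 + 5} \left(-42\right) = 36175 + \frac{1}{5} \left(-42\right) = 36175 - \frac{42}{5} = \frac{180833}{5}$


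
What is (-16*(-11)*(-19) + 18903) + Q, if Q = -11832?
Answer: 3727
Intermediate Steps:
(-16*(-11)*(-19) + 18903) + Q = (-16*(-11)*(-19) + 18903) - 11832 = (176*(-19) + 18903) - 11832 = (-3344 + 18903) - 11832 = 15559 - 11832 = 3727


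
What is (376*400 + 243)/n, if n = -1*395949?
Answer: -150643/395949 ≈ -0.38046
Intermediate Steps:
n = -395949
(376*400 + 243)/n = (376*400 + 243)/(-395949) = (150400 + 243)*(-1/395949) = 150643*(-1/395949) = -150643/395949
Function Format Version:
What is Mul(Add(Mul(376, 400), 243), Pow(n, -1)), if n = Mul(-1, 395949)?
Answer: Rational(-150643, 395949) ≈ -0.38046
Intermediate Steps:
n = -395949
Mul(Add(Mul(376, 400), 243), Pow(n, -1)) = Mul(Add(Mul(376, 400), 243), Pow(-395949, -1)) = Mul(Add(150400, 243), Rational(-1, 395949)) = Mul(150643, Rational(-1, 395949)) = Rational(-150643, 395949)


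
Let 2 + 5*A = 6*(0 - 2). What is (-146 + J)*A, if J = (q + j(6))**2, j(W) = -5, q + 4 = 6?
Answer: 1918/5 ≈ 383.60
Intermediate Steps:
A = -14/5 (A = -2/5 + (6*(0 - 2))/5 = -2/5 + (6*(-2))/5 = -2/5 + (1/5)*(-12) = -2/5 - 12/5 = -14/5 ≈ -2.8000)
q = 2 (q = -4 + 6 = 2)
J = 9 (J = (2 - 5)**2 = (-3)**2 = 9)
(-146 + J)*A = (-146 + 9)*(-14/5) = -137*(-14/5) = 1918/5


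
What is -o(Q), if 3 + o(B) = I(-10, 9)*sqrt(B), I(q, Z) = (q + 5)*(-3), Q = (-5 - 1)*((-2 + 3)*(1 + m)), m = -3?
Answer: 3 - 30*sqrt(3) ≈ -48.962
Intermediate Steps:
Q = 12 (Q = (-5 - 1)*((-2 + 3)*(1 - 3)) = -6*(-2) = 12)
I(q, Z) = -15 - 3*q (I(q, Z) = (5 + q)*(-3) = -15 - 3*q)
o(B) = -3 + 15*sqrt(B) (o(B) = -3 + (-15 - 3*(-10))*sqrt(B) = -3 + (-15 + 30)*sqrt(B) = -3 + 15*sqrt(B))
-o(Q) = -(-3 + 15*sqrt(12)) = -(-3 + 15*(2*sqrt(3))) = -(-3 + 30*sqrt(3)) = 3 - 30*sqrt(3)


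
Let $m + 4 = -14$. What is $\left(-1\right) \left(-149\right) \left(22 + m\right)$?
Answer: $596$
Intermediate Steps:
$m = -18$ ($m = -4 - 14 = -18$)
$\left(-1\right) \left(-149\right) \left(22 + m\right) = \left(-1\right) \left(-149\right) \left(22 - 18\right) = 149 \cdot 4 = 596$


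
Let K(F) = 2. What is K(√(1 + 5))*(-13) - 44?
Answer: -70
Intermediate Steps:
K(√(1 + 5))*(-13) - 44 = 2*(-13) - 44 = -26 - 44 = -70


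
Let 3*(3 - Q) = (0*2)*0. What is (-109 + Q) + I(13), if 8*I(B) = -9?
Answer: -857/8 ≈ -107.13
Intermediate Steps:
Q = 3 (Q = 3 - 0*2*0/3 = 3 - 0*0 = 3 - ⅓*0 = 3 + 0 = 3)
I(B) = -9/8 (I(B) = (⅛)*(-9) = -9/8)
(-109 + Q) + I(13) = (-109 + 3) - 9/8 = -106 - 9/8 = -857/8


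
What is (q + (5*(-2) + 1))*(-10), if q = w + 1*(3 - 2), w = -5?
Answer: 130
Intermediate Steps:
q = -4 (q = -5 + 1*(3 - 2) = -5 + 1*1 = -5 + 1 = -4)
(q + (5*(-2) + 1))*(-10) = (-4 + (5*(-2) + 1))*(-10) = (-4 + (-10 + 1))*(-10) = (-4 - 9)*(-10) = -13*(-10) = 130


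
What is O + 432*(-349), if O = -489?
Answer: -151257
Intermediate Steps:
O + 432*(-349) = -489 + 432*(-349) = -489 - 150768 = -151257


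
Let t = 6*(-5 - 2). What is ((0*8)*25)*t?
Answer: 0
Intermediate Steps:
t = -42 (t = 6*(-7) = -42)
((0*8)*25)*t = ((0*8)*25)*(-42) = (0*25)*(-42) = 0*(-42) = 0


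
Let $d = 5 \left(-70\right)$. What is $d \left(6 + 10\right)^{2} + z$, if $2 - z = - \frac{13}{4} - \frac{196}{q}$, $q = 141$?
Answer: $- \frac{50530655}{564} \approx -89593.0$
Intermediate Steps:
$z = \frac{3745}{564}$ ($z = 2 - \left(- \frac{13}{4} - \frac{196}{141}\right) = 2 - - \frac{2617}{564} = 2 + \frac{2617}{564} = \frac{3745}{564} \approx 6.6401$)
$d = -350$
$d \left(6 + 10\right)^{2} + z = - 350 \left(6 + 10\right)^{2} + \frac{3745}{564} = - 350 \cdot 16^{2} + \frac{3745}{564} = \left(-350\right) 256 + \frac{3745}{564} = -89600 + \frac{3745}{564} = - \frac{50530655}{564}$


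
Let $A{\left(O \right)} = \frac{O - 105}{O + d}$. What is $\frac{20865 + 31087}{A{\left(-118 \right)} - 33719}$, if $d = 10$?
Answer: $- \frac{5610816}{3641429} \approx -1.5408$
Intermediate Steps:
$A{\left(O \right)} = \frac{-105 + O}{10 + O}$ ($A{\left(O \right)} = \frac{O - 105}{O + 10} = \frac{-105 + O}{10 + O}$)
$\frac{20865 + 31087}{A{\left(-118 \right)} - 33719} = \frac{20865 + 31087}{\frac{-105 - 118}{10 - 118} - 33719} = \frac{51952}{\frac{1}{-108} \left(-223\right) - 33719} = \frac{51952}{\left(- \frac{1}{108}\right) \left(-223\right) - 33719} = \frac{51952}{\frac{223}{108} - 33719} = \frac{51952}{- \frac{3641429}{108}} = 51952 \left(- \frac{108}{3641429}\right) = - \frac{5610816}{3641429}$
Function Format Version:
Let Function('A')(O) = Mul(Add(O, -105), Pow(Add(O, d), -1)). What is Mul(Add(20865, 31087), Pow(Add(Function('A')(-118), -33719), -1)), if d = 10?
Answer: Rational(-5610816, 3641429) ≈ -1.5408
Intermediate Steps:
Function('A')(O) = Mul(Pow(Add(10, O), -1), Add(-105, O)) (Function('A')(O) = Mul(Add(O, -105), Pow(Add(O, 10), -1)) = Mul(Add(-105, O), Pow(Add(10, O), -1)) = Mul(Pow(Add(10, O), -1), Add(-105, O)))
Mul(Add(20865, 31087), Pow(Add(Function('A')(-118), -33719), -1)) = Mul(Add(20865, 31087), Pow(Add(Mul(Pow(Add(10, -118), -1), Add(-105, -118)), -33719), -1)) = Mul(51952, Pow(Add(Mul(Pow(-108, -1), -223), -33719), -1)) = Mul(51952, Pow(Add(Mul(Rational(-1, 108), -223), -33719), -1)) = Mul(51952, Pow(Add(Rational(223, 108), -33719), -1)) = Mul(51952, Pow(Rational(-3641429, 108), -1)) = Mul(51952, Rational(-108, 3641429)) = Rational(-5610816, 3641429)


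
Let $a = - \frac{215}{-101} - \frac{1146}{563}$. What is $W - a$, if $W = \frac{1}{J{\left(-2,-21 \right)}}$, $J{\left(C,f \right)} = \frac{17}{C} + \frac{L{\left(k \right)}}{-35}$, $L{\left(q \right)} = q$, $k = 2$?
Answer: $- \frac{7154511}{34060937} \approx -0.21005$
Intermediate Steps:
$a = \frac{5299}{56863}$ ($a = \left(-215\right) \left(- \frac{1}{101}\right) - \frac{1146}{563} = \frac{215}{101} - \frac{1146}{563} = \frac{5299}{56863} \approx 0.093189$)
$J{\left(C,f \right)} = - \frac{2}{35} + \frac{17}{C}$ ($J{\left(C,f \right)} = \frac{17}{C} + \frac{2}{-35} = \frac{17}{C} + 2 \left(- \frac{1}{35}\right) = \frac{17}{C} - \frac{2}{35} = - \frac{2}{35} + \frac{17}{C}$)
$W = - \frac{70}{599}$ ($W = \frac{1}{- \frac{2}{35} + \frac{17}{-2}} = \frac{1}{- \frac{2}{35} + 17 \left(- \frac{1}{2}\right)} = \frac{1}{- \frac{2}{35} - \frac{17}{2}} = \frac{1}{- \frac{599}{70}} = - \frac{70}{599} \approx -0.11686$)
$W - a = - \frac{70}{599} - \frac{5299}{56863} = - \frac{7154511}{34060937}$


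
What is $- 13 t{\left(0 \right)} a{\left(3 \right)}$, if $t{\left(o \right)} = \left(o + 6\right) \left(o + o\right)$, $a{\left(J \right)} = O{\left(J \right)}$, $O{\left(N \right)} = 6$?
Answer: $0$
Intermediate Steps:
$a{\left(J \right)} = 6$
$t{\left(o \right)} = 2 o \left(6 + o\right)$ ($t{\left(o \right)} = \left(6 + o\right) 2 o = 2 o \left(6 + o\right)$)
$- 13 t{\left(0 \right)} a{\left(3 \right)} = - 13 \cdot 2 \cdot 0 \left(6 + 0\right) 6 = - 13 \cdot 2 \cdot 0 \cdot 6 \cdot 6 = \left(-13\right) 0 \cdot 6 = 0 \cdot 6 = 0$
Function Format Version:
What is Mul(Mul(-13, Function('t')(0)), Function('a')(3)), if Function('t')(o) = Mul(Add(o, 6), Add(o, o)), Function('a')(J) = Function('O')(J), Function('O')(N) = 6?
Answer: 0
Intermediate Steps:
Function('a')(J) = 6
Function('t')(o) = Mul(2, o, Add(6, o)) (Function('t')(o) = Mul(Add(6, o), Mul(2, o)) = Mul(2, o, Add(6, o)))
Mul(Mul(-13, Function('t')(0)), Function('a')(3)) = Mul(Mul(-13, Mul(2, 0, Add(6, 0))), 6) = Mul(Mul(-13, Mul(2, 0, 6)), 6) = Mul(Mul(-13, 0), 6) = Mul(0, 6) = 0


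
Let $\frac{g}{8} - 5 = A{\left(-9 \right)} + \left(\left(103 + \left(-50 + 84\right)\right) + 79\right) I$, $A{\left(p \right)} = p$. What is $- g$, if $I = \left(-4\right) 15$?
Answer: $103712$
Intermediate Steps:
$I = -60$
$g = -103712$ ($g = 40 + 8 \left(-9 + \left(\left(103 + \left(-50 + 84\right)\right) + 79\right) \left(-60\right)\right) = 40 + 8 \left(-9 + \left(\left(103 + 34\right) + 79\right) \left(-60\right)\right) = 40 + 8 \left(-9 + \left(137 + 79\right) \left(-60\right)\right) = 40 + 8 \left(-9 + 216 \left(-60\right)\right) = 40 + 8 \left(-9 - 12960\right) = 40 + 8 \left(-12969\right) = 40 - 103752 = -103712$)
$- g = \left(-1\right) \left(-103712\right) = 103712$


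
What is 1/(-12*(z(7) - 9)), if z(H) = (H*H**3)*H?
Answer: -1/201576 ≈ -4.9609e-6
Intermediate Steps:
z(H) = H**5 (z(H) = H**4*H = H**5)
1/(-12*(z(7) - 9)) = 1/(-12*(7**5 - 9)) = 1/(-12*(16807 - 9)) = 1/(-12*16798) = 1/(-201576) = -1/201576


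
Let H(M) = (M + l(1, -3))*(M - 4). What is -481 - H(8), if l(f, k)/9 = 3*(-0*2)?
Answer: -513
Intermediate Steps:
l(f, k) = 0 (l(f, k) = 9*(3*(-0*2)) = 9*(3*(-1*0)) = 9*(3*0) = 9*0 = 0)
H(M) = M*(-4 + M) (H(M) = (M + 0)*(M - 4) = M*(-4 + M))
-481 - H(8) = -481 - 8*(-4 + 8) = -481 - 8*4 = -481 - 1*32 = -481 - 32 = -513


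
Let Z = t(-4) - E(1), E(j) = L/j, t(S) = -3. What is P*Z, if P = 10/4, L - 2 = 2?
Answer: -35/2 ≈ -17.500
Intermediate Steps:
L = 4 (L = 2 + 2 = 4)
P = 5/2 (P = 10*(¼) = 5/2 ≈ 2.5000)
E(j) = 4/j
Z = -7 (Z = -3 - 4/1 = -3 - 4 = -7)
P*Z = (5/2)*(-7) = -35/2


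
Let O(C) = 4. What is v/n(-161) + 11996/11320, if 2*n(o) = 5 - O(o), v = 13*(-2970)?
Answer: -218529601/2830 ≈ -77219.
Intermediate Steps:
v = -38610
n(o) = ½ (n(o) = (5 - 1*4)/2 = (5 - 4)/2 = (½)*1 = ½)
v/n(-161) + 11996/11320 = -38610/½ + 11996/11320 = -38610*2 + 11996*(1/11320) = -77220 + 2999/2830 = -218529601/2830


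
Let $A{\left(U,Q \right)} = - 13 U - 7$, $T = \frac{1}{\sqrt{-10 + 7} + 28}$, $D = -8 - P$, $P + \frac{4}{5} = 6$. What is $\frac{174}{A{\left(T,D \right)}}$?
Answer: $- \frac{510951}{21914} - \frac{1131 i \sqrt{3}}{21914} \approx -23.316 - 0.089393 i$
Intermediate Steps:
$P = \frac{26}{5}$ ($P = - \frac{4}{5} + 6 = \frac{26}{5} \approx 5.2$)
$D = - \frac{66}{5}$ ($D = -8 - \frac{26}{5} = - \frac{66}{5} \approx -13.2$)
$T = \frac{1}{28 + i \sqrt{3}}$ ($T = \frac{1}{\sqrt{-3} + 28} = \frac{1}{i \sqrt{3} + 28} = \frac{1}{28 + i \sqrt{3}} \approx 0.035578 - 0.0022008 i$)
$A{\left(U,Q \right)} = -7 - 13 U$
$\frac{174}{A{\left(T,D \right)}} = \frac{174}{-7 - 13 \left(\frac{28}{787} - \frac{i \sqrt{3}}{787}\right)} = \frac{174}{-7 - \left(\frac{364}{787} - \frac{13 i \sqrt{3}}{787}\right)} = \frac{174}{- \frac{5873}{787} + \frac{13 i \sqrt{3}}{787}}$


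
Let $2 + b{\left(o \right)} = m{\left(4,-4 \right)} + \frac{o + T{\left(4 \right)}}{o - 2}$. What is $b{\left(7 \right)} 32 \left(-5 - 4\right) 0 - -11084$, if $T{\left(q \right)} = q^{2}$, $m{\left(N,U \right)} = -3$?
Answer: $11084$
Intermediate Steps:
$b{\left(o \right)} = -5 + \frac{16 + o}{-2 + o}$ ($b{\left(o \right)} = -2 - \left(3 - \frac{o + 4^{2}}{o - 2}\right) = -2 - \left(3 - \frac{o + 16}{-2 + o}\right) = -2 - \left(3 - \frac{16 + o}{-2 + o}\right) = -5 + \frac{16 + o}{-2 + o}$)
$b{\left(7 \right)} 32 \left(-5 - 4\right) 0 - -11084 = \frac{2 \left(13 - 14\right)}{-2 + 7} \cdot 32 \left(-5 - 4\right) 0 - -11084 = \frac{2 \left(13 - 14\right)}{5} \cdot 32 \left(\left(-9\right) 0\right) + 11084 = 2 \cdot \frac{1}{5} \left(-1\right) 32 \cdot 0 + 11084 = \left(- \frac{2}{5}\right) 32 \cdot 0 + 11084 = \left(- \frac{64}{5}\right) 0 + 11084 = 0 + 11084 = 11084$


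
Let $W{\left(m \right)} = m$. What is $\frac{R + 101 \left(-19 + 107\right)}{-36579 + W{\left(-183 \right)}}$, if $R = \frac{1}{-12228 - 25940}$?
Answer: $- \frac{113079061}{467710672} \approx -0.24177$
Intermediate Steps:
$R = - \frac{1}{38168}$ ($R = \frac{1}{-38168} = - \frac{1}{38168} \approx -2.62 \cdot 10^{-5}$)
$\frac{R + 101 \left(-19 + 107\right)}{-36579 + W{\left(-183 \right)}} = \frac{- \frac{1}{38168} + 101 \left(-19 + 107\right)}{-36579 - 183} = \frac{- \frac{1}{38168} + 101 \cdot 88}{-36762} = \left(- \frac{1}{38168} + 8888\right) \left(- \frac{1}{36762}\right) = \frac{339237183}{38168} \left(- \frac{1}{36762}\right) = - \frac{113079061}{467710672}$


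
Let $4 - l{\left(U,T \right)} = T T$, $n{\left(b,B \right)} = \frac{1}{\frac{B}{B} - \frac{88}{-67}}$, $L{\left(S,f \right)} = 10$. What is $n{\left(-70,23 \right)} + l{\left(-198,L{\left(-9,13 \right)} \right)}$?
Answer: $- \frac{14813}{155} \approx -95.568$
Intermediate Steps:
$n{\left(b,B \right)} = \frac{67}{155}$ ($n{\left(b,B \right)} = \frac{1}{1 - - \frac{88}{67}} = \frac{1}{1 + \frac{88}{67}} = \frac{1}{\frac{155}{67}} = \frac{67}{155}$)
$l{\left(U,T \right)} = 4 - T^{2}$ ($l{\left(U,T \right)} = 4 - T T = 4 - T^{2}$)
$n{\left(-70,23 \right)} + l{\left(-198,L{\left(-9,13 \right)} \right)} = \frac{67}{155} + \left(4 - 10^{2}\right) = \frac{67}{155} + \left(4 - 100\right) = \frac{67}{155} - 96 = - \frac{14813}{155}$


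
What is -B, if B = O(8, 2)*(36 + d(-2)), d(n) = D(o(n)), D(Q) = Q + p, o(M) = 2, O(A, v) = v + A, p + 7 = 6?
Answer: -370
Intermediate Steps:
p = -1 (p = -7 + 6 = -1)
O(A, v) = A + v
D(Q) = -1 + Q (D(Q) = Q - 1 = -1 + Q)
d(n) = 1 (d(n) = -1 + 2 = 1)
B = 370 (B = (8 + 2)*(36 + 1) = 10*37 = 370)
-B = -1*370 = -370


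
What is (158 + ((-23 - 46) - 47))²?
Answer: 1764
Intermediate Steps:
(158 + ((-23 - 46) - 47))² = (158 + (-69 - 47))² = (158 - 116)² = 42² = 1764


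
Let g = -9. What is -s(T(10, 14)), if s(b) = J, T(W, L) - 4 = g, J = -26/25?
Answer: 26/25 ≈ 1.0400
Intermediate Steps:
J = -26/25 (J = -26*1/25 = -26/25 ≈ -1.0400)
T(W, L) = -5 (T(W, L) = 4 - 9 = -5)
s(b) = -26/25
-s(T(10, 14)) = -1*(-26/25) = 26/25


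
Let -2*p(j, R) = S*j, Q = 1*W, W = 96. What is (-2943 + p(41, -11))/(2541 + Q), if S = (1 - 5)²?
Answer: -3271/2637 ≈ -1.2404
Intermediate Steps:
Q = 96 (Q = 1*96 = 96)
S = 16 (S = (-4)² = 16)
p(j, R) = -8*j
(-2943 + p(41, -11))/(2541 + Q) = (-2943 - 8*41)/(2541 + 96) = (-2943 - 328)/2637 = -3271*1/2637 = -3271/2637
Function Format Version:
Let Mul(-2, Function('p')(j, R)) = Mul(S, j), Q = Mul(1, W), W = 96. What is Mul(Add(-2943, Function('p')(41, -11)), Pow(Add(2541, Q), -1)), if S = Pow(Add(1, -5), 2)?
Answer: Rational(-3271, 2637) ≈ -1.2404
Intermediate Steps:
Q = 96 (Q = Mul(1, 96) = 96)
S = 16 (S = Pow(-4, 2) = 16)
Function('p')(j, R) = Mul(-8, j) (Function('p')(j, R) = Mul(Rational(-1, 2), Mul(16, j)) = Mul(-8, j))
Mul(Add(-2943, Function('p')(41, -11)), Pow(Add(2541, Q), -1)) = Mul(Add(-2943, Mul(-8, 41)), Pow(Add(2541, 96), -1)) = Mul(Add(-2943, -328), Pow(2637, -1)) = Mul(-3271, Rational(1, 2637)) = Rational(-3271, 2637)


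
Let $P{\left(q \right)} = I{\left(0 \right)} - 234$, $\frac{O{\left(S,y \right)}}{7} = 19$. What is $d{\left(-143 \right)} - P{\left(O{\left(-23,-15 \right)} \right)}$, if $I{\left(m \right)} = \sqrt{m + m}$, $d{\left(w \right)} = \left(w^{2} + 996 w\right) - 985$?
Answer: $-122730$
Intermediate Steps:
$O{\left(S,y \right)} = 133$ ($O{\left(S,y \right)} = 7 \cdot 19 = 133$)
$d{\left(w \right)} = -985 + w^{2} + 996 w$
$I{\left(m \right)} = \sqrt{2} \sqrt{m}$ ($I{\left(m \right)} = \sqrt{2 m} = \sqrt{2} \sqrt{m}$)
$P{\left(q \right)} = -234$ ($P{\left(q \right)} = \sqrt{2} \sqrt{0} - 234 = \sqrt{2} \cdot 0 - 234 = 0 - 234 = -234$)
$d{\left(-143 \right)} - P{\left(O{\left(-23,-15 \right)} \right)} = \left(-985 + \left(-143\right)^{2} + 996 \left(-143\right)\right) - -234 = \left(-985 + 20449 - 142428\right) + 234 = -122964 + 234 = -122730$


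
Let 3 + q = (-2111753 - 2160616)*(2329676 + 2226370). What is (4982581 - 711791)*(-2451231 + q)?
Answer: -83131406294362084320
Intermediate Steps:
q = -19465109692977 (q = -3 + (-2111753 - 2160616)*(2329676 + 2226370) = -3 - 4272369*4556046 = -3 - 19465109692974 = -19465109692977)
(4982581 - 711791)*(-2451231 + q) = (4982581 - 711791)*(-2451231 - 19465109692977) = 4270790*(-19465112144208) = -83131406294362084320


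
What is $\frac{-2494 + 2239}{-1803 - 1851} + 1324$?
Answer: $\frac{1612717}{1218} \approx 1324.1$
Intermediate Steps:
$\frac{-2494 + 2239}{-1803 - 1851} + 1324 = - \frac{255}{-3654} + 1324 = \left(-255\right) \left(- \frac{1}{3654}\right) + 1324 = \frac{85}{1218} + 1324 = \frac{1612717}{1218}$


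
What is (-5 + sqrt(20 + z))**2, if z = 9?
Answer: (5 - sqrt(29))**2 ≈ 0.14835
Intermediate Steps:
(-5 + sqrt(20 + z))**2 = (-5 + sqrt(20 + 9))**2 = (-5 + sqrt(29))**2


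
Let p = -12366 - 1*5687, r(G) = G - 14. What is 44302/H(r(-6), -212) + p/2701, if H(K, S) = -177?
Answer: -122855083/478077 ≈ -256.98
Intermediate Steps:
r(G) = -14 + G
p = -18053 (p = -12366 - 5687 = -18053)
44302/H(r(-6), -212) + p/2701 = 44302/(-177) - 18053/2701 = 44302*(-1/177) - 18053*1/2701 = -44302/177 - 18053/2701 = -122855083/478077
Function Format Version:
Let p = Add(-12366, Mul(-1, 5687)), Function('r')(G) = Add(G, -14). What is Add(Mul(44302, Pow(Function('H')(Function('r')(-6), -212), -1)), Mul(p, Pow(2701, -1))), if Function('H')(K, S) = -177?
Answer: Rational(-122855083, 478077) ≈ -256.98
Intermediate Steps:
Function('r')(G) = Add(-14, G)
p = -18053 (p = Add(-12366, -5687) = -18053)
Add(Mul(44302, Pow(Function('H')(Function('r')(-6), -212), -1)), Mul(p, Pow(2701, -1))) = Add(Mul(44302, Pow(-177, -1)), Mul(-18053, Pow(2701, -1))) = Add(Mul(44302, Rational(-1, 177)), Mul(-18053, Rational(1, 2701))) = Add(Rational(-44302, 177), Rational(-18053, 2701)) = Rational(-122855083, 478077)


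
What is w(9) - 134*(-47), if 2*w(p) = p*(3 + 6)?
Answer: 12677/2 ≈ 6338.5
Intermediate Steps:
w(p) = 9*p/2 (w(p) = (p*(3 + 6))/2 = (p*9)/2 = (9*p)/2 = 9*p/2)
w(9) - 134*(-47) = (9/2)*9 - 134*(-47) = 81/2 + 6298 = 12677/2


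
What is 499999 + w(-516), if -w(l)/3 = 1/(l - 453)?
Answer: 161499678/323 ≈ 5.0000e+5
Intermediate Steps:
w(l) = -3/(-453 + l) (w(l) = -3/(l - 453) = -3/(-453 + l))
499999 + w(-516) = 499999 - 3/(-453 - 516) = 499999 - 3/(-969) = 499999 - 3*(-1/969) = 499999 + 1/323 = 161499678/323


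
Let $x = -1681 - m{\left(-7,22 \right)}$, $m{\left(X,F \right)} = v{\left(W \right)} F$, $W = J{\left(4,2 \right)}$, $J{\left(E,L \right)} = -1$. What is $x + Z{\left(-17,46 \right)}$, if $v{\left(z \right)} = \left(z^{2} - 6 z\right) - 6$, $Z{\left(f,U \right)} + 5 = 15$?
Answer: $-1693$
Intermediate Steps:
$W = -1$
$Z{\left(f,U \right)} = 10$ ($Z{\left(f,U \right)} = -5 + 15 = 10$)
$v{\left(z \right)} = -6 + z^{2} - 6 z$
$m{\left(X,F \right)} = F$ ($m{\left(X,F \right)} = \left(-6 + \left(-1\right)^{2} - -6\right) F = \left(-6 + 1 + 6\right) F = 1 F = F$)
$x = -1703$ ($x = -1681 - 22 = -1703$)
$x + Z{\left(-17,46 \right)} = -1703 + 10 = -1693$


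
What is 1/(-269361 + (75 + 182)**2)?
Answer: -1/203312 ≈ -4.9185e-6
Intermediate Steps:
1/(-269361 + (75 + 182)**2) = 1/(-269361 + 257**2) = 1/(-269361 + 66049) = 1/(-203312) = -1/203312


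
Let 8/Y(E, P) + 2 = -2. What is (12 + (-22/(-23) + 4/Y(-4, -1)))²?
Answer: 63504/529 ≈ 120.05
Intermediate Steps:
Y(E, P) = -2 (Y(E, P) = 8/(-2 - 2) = 8/(-4) = 8*(-¼) = -2)
(12 + (-22/(-23) + 4/Y(-4, -1)))² = (12 + (-22/(-23) + 4/(-2)))² = (12 + (-22*(-1/23) + 4*(-½)))² = (12 + (22/23 - 2))² = (12 - 24/23)² = (252/23)² = 63504/529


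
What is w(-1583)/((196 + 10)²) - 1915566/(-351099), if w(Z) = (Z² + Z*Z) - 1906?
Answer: 153354167342/1241603097 ≈ 123.51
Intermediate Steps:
w(Z) = -1906 + 2*Z² (w(Z) = (Z² + Z²) - 1906 = 2*Z² - 1906 = -1906 + 2*Z²)
w(-1583)/((196 + 10)²) - 1915566/(-351099) = (-1906 + 2*(-1583)²)/((196 + 10)²) - 1915566/(-351099) = (-1906 + 2*2505889)/(206²) - 1915566*(-1/351099) = (-1906 + 5011778)/42436 + 638522/117033 = 5009872*(1/42436) + 638522/117033 = 1252468/10609 + 638522/117033 = 153354167342/1241603097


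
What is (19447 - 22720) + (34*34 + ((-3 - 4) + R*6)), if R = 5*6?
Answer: -1944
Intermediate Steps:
R = 30
(19447 - 22720) + (34*34 + ((-3 - 4) + R*6)) = (19447 - 22720) + (34*34 + ((-3 - 4) + 30*6)) = -3273 + (1156 + (-7 + 180)) = -3273 + (1156 + 173) = -3273 + 1329 = -1944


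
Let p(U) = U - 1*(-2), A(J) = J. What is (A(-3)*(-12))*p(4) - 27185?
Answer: -26969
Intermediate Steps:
p(U) = 2 + U (p(U) = U + 2 = 2 + U)
(A(-3)*(-12))*p(4) - 27185 = (-3*(-12))*(2 + 4) - 27185 = 36*6 - 27185 = 216 - 27185 = -26969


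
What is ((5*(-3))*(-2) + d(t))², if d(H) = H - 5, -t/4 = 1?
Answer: 441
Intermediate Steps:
t = -4 (t = -4*1 = -4)
d(H) = -5 + H
((5*(-3))*(-2) + d(t))² = ((5*(-3))*(-2) + (-5 - 4))² = (-15*(-2) - 9)² = (30 - 9)² = 21² = 441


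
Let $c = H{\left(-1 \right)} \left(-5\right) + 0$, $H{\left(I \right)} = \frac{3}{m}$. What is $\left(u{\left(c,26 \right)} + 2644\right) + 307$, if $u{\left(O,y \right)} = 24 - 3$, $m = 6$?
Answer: $2972$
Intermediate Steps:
$H{\left(I \right)} = \frac{1}{2}$ ($H{\left(I \right)} = \frac{3}{6} = 3 \cdot \frac{1}{6} = \frac{1}{2}$)
$c = - \frac{5}{2}$ ($c = \frac{1}{2} \left(-5\right) + 0 = - \frac{5}{2} + 0 = - \frac{5}{2} \approx -2.5$)
$u{\left(O,y \right)} = 21$
$\left(u{\left(c,26 \right)} + 2644\right) + 307 = \left(21 + 2644\right) + 307 = 2665 + 307 = 2972$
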